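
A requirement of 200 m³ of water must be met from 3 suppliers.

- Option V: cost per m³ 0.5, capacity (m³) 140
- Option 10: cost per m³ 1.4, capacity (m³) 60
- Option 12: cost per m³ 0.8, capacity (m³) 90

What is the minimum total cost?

Cheapest first:
Option V (0.5): use full 140 → 60 m³ to go.
Option 12 (0.8): take the remaining 60 → done.
Option 10: unused.
Cost = 140×0.5 + 60×0.8 = 118.

118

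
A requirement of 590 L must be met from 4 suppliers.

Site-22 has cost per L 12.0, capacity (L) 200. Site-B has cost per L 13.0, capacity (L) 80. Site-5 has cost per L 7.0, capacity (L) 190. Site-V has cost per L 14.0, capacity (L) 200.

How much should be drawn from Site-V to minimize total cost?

120

Cheapest first:
Site-5 (7.0): use full 190 ; 400 L to go.
Take 200 from Site-22 at 12.0 ; need 200 more.
Site-B at 13.0: take all 80 L ; 120 still needed.
Site-V (14.0): take the remaining 120 ; done.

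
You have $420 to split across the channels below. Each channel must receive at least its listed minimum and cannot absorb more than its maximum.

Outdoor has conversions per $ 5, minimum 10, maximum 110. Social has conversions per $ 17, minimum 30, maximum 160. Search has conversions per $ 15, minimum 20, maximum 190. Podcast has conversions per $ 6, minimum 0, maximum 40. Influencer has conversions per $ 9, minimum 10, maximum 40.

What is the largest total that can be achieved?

6100

Meeting every minimum uses 10+30+20+0+10 = 70 $, leaving 350.
Order the channels by conversions per $: Social 17 > Search 15 > Influencer 9 > Podcast 6 > Outdoor 5.
Give Social 130 more to hit its cap of 160 — 220 left.
Search takes 170 more to reach its cap of 190 — 50 left.
Influencer: +30 to 40 (cap) — 20 left.
Podcast: +20 (room for 40) → 20. Pool exhausted.
Total = 5×10 + 17×160 + 15×190 + 6×20 + 9×40 = 6100.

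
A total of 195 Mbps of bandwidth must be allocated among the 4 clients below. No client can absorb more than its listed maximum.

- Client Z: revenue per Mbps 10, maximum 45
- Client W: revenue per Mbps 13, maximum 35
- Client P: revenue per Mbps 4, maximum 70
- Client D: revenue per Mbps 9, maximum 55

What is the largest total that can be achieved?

1640

Order the clients by revenue per Mbps: Client W 13 > Client Z 10 > Client D 9 > Client P 4.
Client W: +35 to 35 (cap) → 160 left.
Client Z: +45 to 45 (cap) → 115 left.
Client D takes 55 to reach its cap of 55 → 60 left.
Client P: +60 (room for 70) → 60. Pool exhausted.
Total = 10×45 + 13×35 + 4×60 + 9×55 = 1640.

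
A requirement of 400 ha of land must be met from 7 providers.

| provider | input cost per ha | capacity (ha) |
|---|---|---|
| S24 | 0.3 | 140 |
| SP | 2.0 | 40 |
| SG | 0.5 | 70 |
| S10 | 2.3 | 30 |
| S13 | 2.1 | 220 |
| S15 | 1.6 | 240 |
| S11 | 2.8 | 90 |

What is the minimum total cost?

Fill from the cheapest provider first.
Take 140 from S24 at 0.3 → need 260 more.
SG (0.5): use full 70 → 190 ha to go.
S15 (1.6): take the remaining 190 → done.
SP, S13, S10, S11: unused.
Cost = 140×0.3 + 70×0.5 + 190×1.6 = 381.

381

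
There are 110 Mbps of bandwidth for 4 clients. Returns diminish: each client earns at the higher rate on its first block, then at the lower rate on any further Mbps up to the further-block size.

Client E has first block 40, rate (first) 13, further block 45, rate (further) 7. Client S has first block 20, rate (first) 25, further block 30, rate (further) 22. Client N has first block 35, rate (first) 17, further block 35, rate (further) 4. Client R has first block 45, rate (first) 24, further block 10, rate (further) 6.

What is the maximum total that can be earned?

Treat each block as its own option and order by rate: Client S/tier1 25 > Client R/tier1 24 > Client S/tier2 22 > Client N/tier1 17 > Client E/tier1 13 > Client E/tier2 7 > Client R/tier2 6 > Client N/tier2 4.
Client S/tier1 (25): +20 → 90 left.
Fill Client R tier1 block (45 at 24) → 45 left.
Fill Client S tier2 block (30 at 22) → 15 left.
Client N/tier1: +15 of 35 at 17; pool empty.
Total = 25×20 + 24×45 + 22×30 + 17×15 = 2495.

2495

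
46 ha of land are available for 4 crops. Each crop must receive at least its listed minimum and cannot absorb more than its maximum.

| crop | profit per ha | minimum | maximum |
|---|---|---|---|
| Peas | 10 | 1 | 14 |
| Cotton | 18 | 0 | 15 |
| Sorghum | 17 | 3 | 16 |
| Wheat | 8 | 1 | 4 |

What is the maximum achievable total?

Meeting every minimum uses 1+0+3+1 = 5 ha, leaving 41.
Highest profit per ha first: Cotton 18 > Sorghum 17 > Peas 10 > Wheat 8.
Cotton: +15 to 15 (cap) ; 26 left.
Give Sorghum 13 more to hit its cap of 16 ; 13 left.
Peas: +13 to 14 (cap) ; 0 left.
Total = 10×14 + 18×15 + 17×16 + 8×1 = 690.

690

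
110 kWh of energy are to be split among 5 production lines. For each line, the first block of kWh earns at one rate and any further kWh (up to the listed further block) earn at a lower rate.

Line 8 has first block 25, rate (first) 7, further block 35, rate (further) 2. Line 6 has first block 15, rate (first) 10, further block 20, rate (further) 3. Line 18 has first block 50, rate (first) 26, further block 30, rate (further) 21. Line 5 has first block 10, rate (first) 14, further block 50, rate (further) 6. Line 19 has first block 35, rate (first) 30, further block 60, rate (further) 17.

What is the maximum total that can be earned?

Order all 10 blocks by rate: Line 19/T1 30 > Line 18/T1 26 > Line 18/T2 21 > Line 19/T2 17 > Line 5/T1 14 > Line 6/T1 10 > Line 8/T1 7 > Line 5/T2 6 > Line 6/T2 3 > Line 8/T2 2.
Line 19 T1 at 30: fill all 35 → 75 left.
Line 18 T1 at 26: fill all 50 → 25 left.
25 remain; put them into Line 18 T2 at 21.
Total = 30×35 + 26×50 + 21×25 = 2875.

2875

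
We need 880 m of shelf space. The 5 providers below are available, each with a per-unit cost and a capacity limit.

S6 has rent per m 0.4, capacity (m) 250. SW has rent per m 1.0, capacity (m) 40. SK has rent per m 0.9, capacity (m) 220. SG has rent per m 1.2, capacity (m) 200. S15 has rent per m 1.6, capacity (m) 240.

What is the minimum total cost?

850

Cheapest first:
S6 (0.4): use full 250 → 630 m to go.
Take 220 from SK at 0.9 → need 410 more.
SW (1.0): use full 40 → 370 m to go.
SG (1.2): use full 200 → 170 m to go.
S15 (1.6): take the remaining 170 → done.
Cost = 250×0.4 + 220×0.9 + 40×1.0 + 200×1.2 + 170×1.6 = 850.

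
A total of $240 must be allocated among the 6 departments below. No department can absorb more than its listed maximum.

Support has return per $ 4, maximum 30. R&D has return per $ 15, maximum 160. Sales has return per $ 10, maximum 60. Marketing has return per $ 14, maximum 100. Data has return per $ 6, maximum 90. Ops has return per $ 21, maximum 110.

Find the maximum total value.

4260

Highest return per $ first: Ops 21 > R&D 15 > Marketing 14 > Sales 10 > Data 6 > Support 4.
Ops: +110 to 110 (cap) → 130 left.
Only 130 left; R&D takes them to reach 130.
Total = 15×130 + 21×110 = 4260.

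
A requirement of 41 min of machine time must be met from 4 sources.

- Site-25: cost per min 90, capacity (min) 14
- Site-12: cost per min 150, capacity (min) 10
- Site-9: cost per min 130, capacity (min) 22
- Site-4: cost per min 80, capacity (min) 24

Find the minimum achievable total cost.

3570

Use sources in increasing cost order.
Site-4 at 80: take all 24 min — 17 still needed.
Site-25 (90): use full 14 — 3 min to go.
Take 3 from Site-9 at 130 to finish.
Site-12: unused.
Cost = 24×80 + 14×90 + 3×130 = 3570.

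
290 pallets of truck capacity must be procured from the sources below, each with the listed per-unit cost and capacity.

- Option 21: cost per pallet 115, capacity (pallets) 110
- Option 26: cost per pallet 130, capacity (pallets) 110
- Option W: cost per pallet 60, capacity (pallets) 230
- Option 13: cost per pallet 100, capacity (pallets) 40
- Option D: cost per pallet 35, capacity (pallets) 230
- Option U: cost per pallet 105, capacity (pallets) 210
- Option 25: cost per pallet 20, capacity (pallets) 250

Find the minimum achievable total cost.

Fill from the cheapest source first.
Take 250 from Option 25 at 20 ; need 40 more.
Option D at 35: take 40 of its 230 ; requirement met.
Option W, Option 13, Option U, Option 21, Option 26: unused.
Cost = 250×20 + 40×35 = 6400.

6400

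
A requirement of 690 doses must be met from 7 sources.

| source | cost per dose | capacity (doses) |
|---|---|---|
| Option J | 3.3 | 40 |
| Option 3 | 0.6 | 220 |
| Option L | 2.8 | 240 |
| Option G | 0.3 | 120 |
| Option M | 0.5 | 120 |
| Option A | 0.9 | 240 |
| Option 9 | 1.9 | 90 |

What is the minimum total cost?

435

Fill from the cheapest source first.
Take 120 from Option G at 0.3 → need 570 more.
Option M (0.5): use full 120 → 450 doses to go.
Option 3 at 0.6: take all 220 doses → 230 still needed.
Take 230 from Option A at 0.9 to finish.
Option 9, Option L, Option J: unused.
Cost = 120×0.3 + 120×0.5 + 220×0.6 + 230×0.9 = 435.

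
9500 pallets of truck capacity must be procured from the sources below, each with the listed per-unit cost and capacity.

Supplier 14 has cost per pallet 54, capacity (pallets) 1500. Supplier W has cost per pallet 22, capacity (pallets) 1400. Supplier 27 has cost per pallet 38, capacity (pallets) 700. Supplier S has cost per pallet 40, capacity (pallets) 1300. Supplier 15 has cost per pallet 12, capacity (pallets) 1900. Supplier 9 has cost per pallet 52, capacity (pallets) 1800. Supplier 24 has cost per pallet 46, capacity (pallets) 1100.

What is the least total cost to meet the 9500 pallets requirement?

346600

Cheapest first:
Supplier 15 at 12: take all 1900 pallets → 7600 still needed.
Supplier W (22): use full 1400 → 6200 pallets to go.
Supplier 27 at 38: take all 700 pallets → 5500 still needed.
Supplier S at 40: take all 1300 pallets → 4200 still needed.
Supplier 24 at 46: take all 1100 pallets → 3100 still needed.
Supplier 9 (52): use full 1800 → 1300 pallets to go.
Supplier 14 (54): take the remaining 1300 → done.
Cost = 1900×12 + 1400×22 + 700×38 + 1300×40 + 1100×46 + 1800×52 + 1300×54 = 346600.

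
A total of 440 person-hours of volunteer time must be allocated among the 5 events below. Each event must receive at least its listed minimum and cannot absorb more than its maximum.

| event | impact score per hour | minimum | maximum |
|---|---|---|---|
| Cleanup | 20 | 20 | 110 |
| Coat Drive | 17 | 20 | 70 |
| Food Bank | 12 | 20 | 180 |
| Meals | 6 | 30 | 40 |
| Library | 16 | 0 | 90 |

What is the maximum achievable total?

Meeting every minimum uses 20+20+20+30+0 = 90 person-hours, leaving 350.
Highest impact score per hour first: Cleanup 20 > Coat Drive 17 > Library 16 > Food Bank 12 > Meals 6.
Cleanup takes 90 more to reach its cap of 110 ; 260 left.
Coat Drive takes 50 more to reach its cap of 70 ; 210 left.
Library: +90 to 90 (cap) ; 120 left.
Only 120 left; Food Bank takes them to reach 140.
Total = 20×110 + 17×70 + 12×140 + 6×30 + 16×90 = 6690.

6690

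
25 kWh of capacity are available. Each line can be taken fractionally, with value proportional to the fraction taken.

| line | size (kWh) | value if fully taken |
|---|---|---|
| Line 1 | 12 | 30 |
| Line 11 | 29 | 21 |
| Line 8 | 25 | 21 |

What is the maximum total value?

Sort by value density: Line 1 30/12≈2.5, Line 8 21/25≈0.84, Line 11 21/29≈0.724.
Take all of Line 1 (12 kWh, value 30) — 13 kWh left.
Only 13 kWh remain; take 13/25 of Line 8 for value 21×13/25 = 10.92.
Total value = 40.92.

40.92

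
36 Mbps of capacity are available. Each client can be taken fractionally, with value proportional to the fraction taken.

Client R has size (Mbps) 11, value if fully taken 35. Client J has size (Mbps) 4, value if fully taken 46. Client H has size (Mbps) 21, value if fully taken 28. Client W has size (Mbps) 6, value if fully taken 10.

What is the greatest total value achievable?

Sort by value density: Client J 46/4≈11.5, Client R 35/11≈3.18, Client W 10/6≈1.67, Client H 28/21≈1.33.
Client J: take in full, 4 Mbps for value 46 — 32 left.
All 11 Mbps of Client R fit (value 35) — 21 remain.
Take all of Client W (6 Mbps, value 10) — 15 Mbps left.
Fill the last 15 Mbps with part of Client H: 15/21 of it earns 20.
Total value = 111.

111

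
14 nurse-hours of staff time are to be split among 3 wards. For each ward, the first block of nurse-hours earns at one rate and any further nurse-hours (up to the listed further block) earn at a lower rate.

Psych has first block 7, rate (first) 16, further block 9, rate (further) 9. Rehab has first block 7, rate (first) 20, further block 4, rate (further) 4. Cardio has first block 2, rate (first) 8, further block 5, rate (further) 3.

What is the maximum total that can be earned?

Rank every tier by rate: Rehab/tier1 20 > Psych/tier1 16 > Psych/tier2 9 > Cardio/tier1 8 > Rehab/tier2 4 > Cardio/tier2 3.
Rehab tier1 at 20: fill all 7 → 7 left.
Psych tier1 at 16: fill all 7 → 0 left.
Total = 20×7 + 16×7 = 252.

252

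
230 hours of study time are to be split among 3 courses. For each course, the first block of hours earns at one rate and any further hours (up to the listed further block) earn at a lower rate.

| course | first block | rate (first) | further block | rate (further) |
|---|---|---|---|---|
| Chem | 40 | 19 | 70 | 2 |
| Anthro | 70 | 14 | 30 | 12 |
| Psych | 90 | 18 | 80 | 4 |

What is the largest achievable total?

Order all 6 blocks by rate: Chem/first 19 > Psych/first 18 > Anthro/first 14 > Anthro/second 12 > Psych/second 4 > Chem/second 2.
Fill Chem first block (40 at 19) ; 190 left.
Psych/first (18): +90 ; 100 left.
Anthro first at 14: fill all 70 ; 30 left.
Anthro/second (12): +30 ; 0 left.
Total = 19×40 + 18×90 + 14×70 + 12×30 = 3720.

3720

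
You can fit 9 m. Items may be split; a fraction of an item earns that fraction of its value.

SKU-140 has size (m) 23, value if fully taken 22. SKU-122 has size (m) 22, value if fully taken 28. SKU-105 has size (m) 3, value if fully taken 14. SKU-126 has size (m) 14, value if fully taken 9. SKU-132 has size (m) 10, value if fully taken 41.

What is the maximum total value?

Sort by value density: SKU-105 14/3≈4.67, SKU-132 41/10≈4.1, SKU-122 28/22≈1.27, SKU-140 22/23≈0.957, SKU-126 9/14≈0.643.
All 3 m of SKU-105 fit (value 14) → 6 remain.
Only 6 m remain; take 6/10 of SKU-132 for value 41×6/10 = 24.6.
Total value = 38.6.

38.6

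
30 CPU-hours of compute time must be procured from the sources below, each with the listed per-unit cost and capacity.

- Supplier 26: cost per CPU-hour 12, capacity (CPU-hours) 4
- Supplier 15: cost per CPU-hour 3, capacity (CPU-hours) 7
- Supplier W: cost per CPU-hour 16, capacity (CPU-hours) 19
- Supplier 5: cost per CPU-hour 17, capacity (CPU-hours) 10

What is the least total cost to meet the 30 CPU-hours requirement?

373

Cheapest first:
Take 7 from Supplier 15 at 3 — need 23 more.
Supplier 26 (12): use full 4 — 19 CPU-hours to go.
Supplier W (16): use full 19 — 0 CPU-hours to go.
Supplier 5: unused.
Cost = 7×3 + 4×12 + 19×16 = 373.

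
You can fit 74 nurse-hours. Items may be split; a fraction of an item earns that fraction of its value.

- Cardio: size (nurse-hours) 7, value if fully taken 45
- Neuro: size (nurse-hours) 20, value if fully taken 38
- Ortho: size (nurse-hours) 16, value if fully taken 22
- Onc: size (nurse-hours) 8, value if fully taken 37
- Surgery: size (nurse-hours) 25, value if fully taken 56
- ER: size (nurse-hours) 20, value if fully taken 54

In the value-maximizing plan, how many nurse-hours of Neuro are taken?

14

Rank by value-to-size ratio: Cardio 45/7≈6.43, Onc 37/8≈4.62, ER 54/20≈2.7, Surgery 56/25≈2.24, Neuro 38/20≈1.9, Ortho 22/16≈1.38.
All 7 nurse-hours of Cardio fit (value 45) — 67 remain.
Onc: take in full, 8 nurse-hours for value 37 — 59 left.
ER: take in full, 20 nurse-hours for value 54 — 39 left.
Surgery: take in full, 25 nurse-hours for value 56 — 14 left.
Fill the last 14 nurse-hours with part of Neuro: 14/20 of it earns 26.6.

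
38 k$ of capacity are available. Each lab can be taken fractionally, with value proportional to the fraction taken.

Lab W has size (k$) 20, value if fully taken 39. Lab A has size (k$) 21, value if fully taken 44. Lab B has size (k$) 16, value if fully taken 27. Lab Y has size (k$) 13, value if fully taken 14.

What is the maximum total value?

77.15

Sort by value density: Lab A 44/21≈2.1, Lab W 39/20≈1.95, Lab B 27/16≈1.69, Lab Y 14/13≈1.08.
Take all of Lab A (21 k$, value 44) — 17 k$ left.
Fill the last 17 k$ with part of Lab W: 17/20 of it earns 33.15.
Total value = 77.15.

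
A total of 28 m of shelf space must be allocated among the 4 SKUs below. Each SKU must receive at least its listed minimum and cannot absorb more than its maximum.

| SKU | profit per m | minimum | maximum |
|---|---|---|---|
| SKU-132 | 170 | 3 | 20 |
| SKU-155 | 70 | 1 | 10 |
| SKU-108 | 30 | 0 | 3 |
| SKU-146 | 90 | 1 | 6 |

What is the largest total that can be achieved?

4080

Meeting every minimum uses 3+1+0+1 = 5 m, leaving 23.
Order the SKUs by profit per m: SKU-132 170 > SKU-146 90 > SKU-155 70 > SKU-108 30.
SKU-132 takes 17 more to reach its cap of 20 → 6 left.
SKU-146 takes 5 more to reach its cap of 6 → 1 left.
Only 1 left; SKU-155 takes them to reach 2.
Total = 170×20 + 70×2 + 90×6 = 4080.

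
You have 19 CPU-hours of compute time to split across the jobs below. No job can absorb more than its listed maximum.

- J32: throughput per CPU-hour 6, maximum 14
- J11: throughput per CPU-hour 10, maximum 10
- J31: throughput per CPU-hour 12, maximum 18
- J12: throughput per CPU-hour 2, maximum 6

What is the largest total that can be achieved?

226

Rank by throughput per CPU-hour: J31 12 > J11 10 > J32 6 > J12 2.
J31: +18 to 18 (cap) ; 1 left.
Only 1 left; J11 takes them to reach 1.
Total = 10×1 + 12×18 = 226.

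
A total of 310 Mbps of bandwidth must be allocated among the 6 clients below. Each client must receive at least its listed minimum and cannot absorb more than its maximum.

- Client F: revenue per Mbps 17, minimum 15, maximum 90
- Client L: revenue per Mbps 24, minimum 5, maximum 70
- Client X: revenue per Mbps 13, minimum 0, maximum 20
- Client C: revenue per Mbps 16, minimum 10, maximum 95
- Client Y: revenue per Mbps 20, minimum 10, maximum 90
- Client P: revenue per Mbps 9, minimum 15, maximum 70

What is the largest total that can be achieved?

5865

Meeting every minimum uses 15+5+0+10+10+15 = 55 Mbps, leaving 255.
Rank by revenue per Mbps: Client L 24 > Client Y 20 > Client F 17 > Client C 16 > Client X 13 > Client P 9.
Client L: +65 to 70 (cap) → 190 left.
Client Y: +80 to 90 (cap) → 110 left.
Client F: +75 to 90 (cap) → 35 left.
Client C has room for 85 more but only 35 remain, so it gets 45.
Total = 17×90 + 24×70 + 16×45 + 20×90 + 9×15 = 5865.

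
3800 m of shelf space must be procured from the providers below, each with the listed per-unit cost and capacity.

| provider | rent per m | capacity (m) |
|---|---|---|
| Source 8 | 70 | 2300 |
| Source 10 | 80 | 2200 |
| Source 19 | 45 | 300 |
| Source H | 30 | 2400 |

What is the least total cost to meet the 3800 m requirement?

162500

Use providers in increasing cost order.
Take 2400 from Source H at 30 → need 1400 more.
Source 19 (45): use full 300 → 1100 m to go.
Take 1100 from Source 8 at 70 to finish.
Source 10: unused.
Cost = 2400×30 + 300×45 + 1100×70 = 162500.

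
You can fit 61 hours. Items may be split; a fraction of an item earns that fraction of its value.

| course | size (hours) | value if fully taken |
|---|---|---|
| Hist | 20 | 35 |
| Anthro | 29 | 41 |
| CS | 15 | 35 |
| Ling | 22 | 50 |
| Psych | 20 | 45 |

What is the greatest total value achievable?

Sort by value density: CS 35/15≈2.33, Ling 50/22≈2.27, Psych 45/20≈2.25, Hist 35/20≈1.75, Anthro 41/29≈1.41.
Take all of CS (15 hours, value 35) → 46 hours left.
Ling: take in full, 22 hours for value 50 → 24 left.
Take all of Psych (20 hours, value 45) → 4 hours left.
Only 4 hours remain; take 4/20 of Hist for value 35×4/20 = 7.
Total value = 137.

137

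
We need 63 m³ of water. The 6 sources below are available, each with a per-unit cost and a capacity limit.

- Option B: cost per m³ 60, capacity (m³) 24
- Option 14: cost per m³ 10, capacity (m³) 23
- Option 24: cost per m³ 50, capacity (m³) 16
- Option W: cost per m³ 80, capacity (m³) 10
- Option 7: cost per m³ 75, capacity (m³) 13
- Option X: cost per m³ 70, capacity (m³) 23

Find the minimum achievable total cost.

2470

Fill from the cheapest source first.
Option 14 at 10: take all 23 m³ → 40 still needed.
Option 24 (50): use full 16 → 24 m³ to go.
Take 24 from Option B at 60 → need 0 more.
Option X, Option 7, Option W: unused.
Cost = 23×10 + 16×50 + 24×60 = 2470.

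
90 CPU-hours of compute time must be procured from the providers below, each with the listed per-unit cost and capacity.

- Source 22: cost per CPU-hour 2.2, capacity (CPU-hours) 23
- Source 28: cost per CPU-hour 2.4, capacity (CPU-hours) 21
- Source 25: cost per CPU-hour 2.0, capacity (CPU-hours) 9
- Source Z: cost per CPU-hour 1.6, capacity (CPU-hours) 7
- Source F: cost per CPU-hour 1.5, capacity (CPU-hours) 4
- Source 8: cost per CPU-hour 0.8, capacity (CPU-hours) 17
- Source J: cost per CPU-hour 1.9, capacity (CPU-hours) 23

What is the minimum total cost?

Use providers in increasing cost order.
Source 8 at 0.8: take all 17 CPU-hours ; 73 still needed.
Take 4 from Source F at 1.5 ; need 69 more.
Source Z (1.6): use full 7 ; 62 CPU-hours to go.
Take 23 from Source J at 1.9 ; need 39 more.
Source 25 at 2.0: take all 9 CPU-hours ; 30 still needed.
Source 22 (2.2): use full 23 ; 7 CPU-hours to go.
Source 28 at 2.4: take 7 of its 21 ; requirement met.
Cost = 17×0.8 + 4×1.5 + 7×1.6 + 23×1.9 + 9×2.0 + 23×2.2 + 7×2.4 = 159.9.

159.9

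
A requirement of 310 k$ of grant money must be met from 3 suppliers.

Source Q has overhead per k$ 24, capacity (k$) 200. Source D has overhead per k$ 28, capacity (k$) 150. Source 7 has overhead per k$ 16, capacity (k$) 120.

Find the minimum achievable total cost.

Use suppliers in increasing cost order.
Source 7 at 16: take all 120 k$ ; 190 still needed.
Source Q (24): take the remaining 190 ; done.
Source D: unused.
Cost = 120×16 + 190×24 = 6480.

6480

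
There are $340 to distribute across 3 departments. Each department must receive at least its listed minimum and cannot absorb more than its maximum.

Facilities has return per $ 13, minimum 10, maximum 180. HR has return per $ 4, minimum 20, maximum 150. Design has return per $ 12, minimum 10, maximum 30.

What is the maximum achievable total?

3220

Meeting every minimum uses 10+20+10 = 40 $, leaving 300.
Order the departments by return per $: Facilities 13 > Design 12 > HR 4.
Facilities: +170 to 180 (cap) — 130 left.
Design takes 20 more to reach its cap of 30 — 110 left.
HR: +110 (room for 130) → 130. Pool exhausted.
Total = 13×180 + 4×130 + 12×30 = 3220.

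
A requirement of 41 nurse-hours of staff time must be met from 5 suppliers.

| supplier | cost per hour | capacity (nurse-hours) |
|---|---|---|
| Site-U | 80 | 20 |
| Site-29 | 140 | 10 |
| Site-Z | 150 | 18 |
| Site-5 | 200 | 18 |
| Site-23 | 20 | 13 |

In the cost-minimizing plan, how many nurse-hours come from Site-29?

Use suppliers in increasing cost order.
Site-23 (20): use full 13 ; 28 nurse-hours to go.
Site-U at 80: take all 20 nurse-hours ; 8 still needed.
Site-29 (140): take the remaining 8 ; done.
Site-Z, Site-5: unused.

8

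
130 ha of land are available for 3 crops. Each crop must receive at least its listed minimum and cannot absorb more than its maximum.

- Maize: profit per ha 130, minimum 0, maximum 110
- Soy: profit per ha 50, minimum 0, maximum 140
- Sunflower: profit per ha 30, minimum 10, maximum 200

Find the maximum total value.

15100

Meeting every minimum uses 0+0+10 = 10 ha, leaving 120.
Highest profit per ha first: Maize 130 > Soy 50 > Sunflower 30.
Maize: +110 to 110 (cap) → 10 left.
Only 10 left; Soy takes them to reach 10.
Total = 130×110 + 50×10 + 30×10 = 15100.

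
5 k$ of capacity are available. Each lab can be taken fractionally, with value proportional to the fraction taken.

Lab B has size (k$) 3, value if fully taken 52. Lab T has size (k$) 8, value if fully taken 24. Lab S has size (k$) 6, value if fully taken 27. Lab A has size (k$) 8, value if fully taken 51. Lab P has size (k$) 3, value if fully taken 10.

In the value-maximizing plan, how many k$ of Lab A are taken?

2

Rank by value-to-size ratio: Lab B 52/3≈17.3, Lab A 51/8≈6.38, Lab S 27/6≈4.5, Lab P 10/3≈3.33, Lab T 24/8≈3.
All 3 k$ of Lab B fit (value 52) → 2 remain.
Only 2 k$ remain; take 2/8 of Lab A for value 51×2/8 = 12.75.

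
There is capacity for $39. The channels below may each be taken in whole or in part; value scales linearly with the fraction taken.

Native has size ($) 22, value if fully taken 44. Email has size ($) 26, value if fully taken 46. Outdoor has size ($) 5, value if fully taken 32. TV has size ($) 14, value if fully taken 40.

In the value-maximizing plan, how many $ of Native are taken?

Best value per unit of size first: Outdoor 32/5≈6.4, TV 40/14≈2.86, Native 44/22≈2, Email 46/26≈1.77.
Outdoor: take in full, 5 $ for value 32 ; 34 left.
All 14 $ of TV fit (value 40) ; 20 remain.
Fill the last 20 $ with part of Native: 20/22 of it earns 40.

20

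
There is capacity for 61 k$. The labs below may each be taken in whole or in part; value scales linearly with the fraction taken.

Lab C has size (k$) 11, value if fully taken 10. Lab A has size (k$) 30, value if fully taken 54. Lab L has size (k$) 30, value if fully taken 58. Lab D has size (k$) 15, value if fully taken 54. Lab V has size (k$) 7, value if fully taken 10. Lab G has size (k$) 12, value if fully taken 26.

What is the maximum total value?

145.2

Sort by value density: Lab D 54/15≈3.6, Lab G 26/12≈2.17, Lab L 58/30≈1.93, Lab A 54/30≈1.8, Lab V 10/7≈1.43, Lab C 10/11≈0.909.
Take all of Lab D (15 k$, value 54) ; 46 k$ left.
Take all of Lab G (12 k$, value 26) ; 34 k$ left.
Lab L: take in full, 30 k$ for value 58 ; 4 left.
4 k$ left: a 4/30 share of Lab A gives 54×4/30 = 7.2.
Total value = 145.2.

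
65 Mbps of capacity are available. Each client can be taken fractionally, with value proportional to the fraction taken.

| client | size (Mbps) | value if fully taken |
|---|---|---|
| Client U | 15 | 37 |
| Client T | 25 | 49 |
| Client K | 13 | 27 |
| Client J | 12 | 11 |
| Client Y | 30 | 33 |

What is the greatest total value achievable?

Rank by value-to-size ratio: Client U 37/15≈2.47, Client K 27/13≈2.08, Client T 49/25≈1.96, Client Y 33/30≈1.1, Client J 11/12≈0.917.
All 15 Mbps of Client U fit (value 37) ; 50 remain.
Client K: take in full, 13 Mbps for value 27 ; 37 left.
All 25 Mbps of Client T fit (value 49) ; 12 remain.
12 Mbps left: a 12/30 share of Client Y gives 33×12/30 = 13.2.
Total value = 126.2.

126.2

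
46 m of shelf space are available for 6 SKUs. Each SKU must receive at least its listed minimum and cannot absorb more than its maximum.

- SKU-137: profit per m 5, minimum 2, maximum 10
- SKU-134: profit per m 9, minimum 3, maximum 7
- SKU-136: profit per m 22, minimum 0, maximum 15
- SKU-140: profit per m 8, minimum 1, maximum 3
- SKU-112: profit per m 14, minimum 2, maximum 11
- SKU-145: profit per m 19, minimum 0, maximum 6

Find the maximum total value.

705

Meeting every minimum uses 2+3+0+1+2+0 = 8 m, leaving 38.
Rank by profit per m: SKU-136 22 > SKU-145 19 > SKU-112 14 > SKU-134 9 > SKU-140 8 > SKU-137 5.
Give SKU-136 15 more to hit its cap of 15 → 23 left.
SKU-145 takes 6 more to reach its cap of 6 → 17 left.
SKU-112: +9 to 11 (cap) → 8 left.
Give SKU-134 4 more to hit its cap of 7 → 4 left.
SKU-140: +2 to 3 (cap) → 2 left.
SKU-137 has room for 8 more but only 2 remain, so it gets 4.
Total = 5×4 + 9×7 + 22×15 + 8×3 + 14×11 + 19×6 = 705.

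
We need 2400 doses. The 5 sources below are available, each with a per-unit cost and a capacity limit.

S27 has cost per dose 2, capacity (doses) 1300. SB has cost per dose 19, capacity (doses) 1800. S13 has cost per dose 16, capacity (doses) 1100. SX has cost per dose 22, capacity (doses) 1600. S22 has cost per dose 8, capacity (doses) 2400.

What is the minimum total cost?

Use sources in increasing cost order.
Take 1300 from S27 at 2 ; need 1100 more.
S22 at 8: take 1100 of its 2400 ; requirement met.
S13, SB, SX: unused.
Cost = 1300×2 + 1100×8 = 11400.

11400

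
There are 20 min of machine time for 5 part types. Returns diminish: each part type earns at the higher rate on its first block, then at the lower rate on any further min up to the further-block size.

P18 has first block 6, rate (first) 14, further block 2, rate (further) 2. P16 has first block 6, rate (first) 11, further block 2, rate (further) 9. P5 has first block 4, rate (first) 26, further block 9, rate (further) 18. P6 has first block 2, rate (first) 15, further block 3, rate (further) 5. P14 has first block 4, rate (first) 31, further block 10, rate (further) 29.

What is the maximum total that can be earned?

Rank every tier by rate: P14/tier1 31 > P14/tier2 29 > P5/tier1 26 > P5/tier2 18 > P6/tier1 15 > P18/tier1 14 > P16/tier1 11 > P16/tier2 9 > P6/tier2 5 > P18/tier2 2.
P14 tier1 at 31: fill all 4 ; 16 left.
P14 tier2 at 29: fill all 10 ; 6 left.
Fill P5 tier1 block (4 at 26) ; 2 left.
P5/tier2: +2 of 9 at 18; pool empty.
Total = 31×4 + 29×10 + 26×4 + 18×2 = 554.

554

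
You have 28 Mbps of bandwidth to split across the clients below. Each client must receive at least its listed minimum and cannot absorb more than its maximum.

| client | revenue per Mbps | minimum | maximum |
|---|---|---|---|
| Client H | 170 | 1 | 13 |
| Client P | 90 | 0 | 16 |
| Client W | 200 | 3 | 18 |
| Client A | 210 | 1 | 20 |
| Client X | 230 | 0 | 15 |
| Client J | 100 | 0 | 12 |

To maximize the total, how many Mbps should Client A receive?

9

Meeting every minimum uses 1+0+3+1+0+0 = 5 Mbps, leaving 23.
Rank by revenue per Mbps: Client X 230 > Client A 210 > Client W 200 > Client H 170 > Client J 100 > Client P 90.
Give Client X 15 more to hit its cap of 15 — 8 left.
Client A has room for 19 more but only 8 remain, so it gets 9.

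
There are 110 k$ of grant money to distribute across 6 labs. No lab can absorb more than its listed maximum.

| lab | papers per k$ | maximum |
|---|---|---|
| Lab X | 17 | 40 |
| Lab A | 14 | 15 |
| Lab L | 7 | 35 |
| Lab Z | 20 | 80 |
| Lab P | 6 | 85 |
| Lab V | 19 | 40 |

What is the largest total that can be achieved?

Rank by papers per k$: Lab Z 20 > Lab V 19 > Lab X 17 > Lab A 14 > Lab L 7 > Lab P 6.
Lab Z takes 80 to reach its cap of 80 ; 30 left.
Lab V: +30 (room for 40) → 30. Pool exhausted.
Total = 20×80 + 19×30 = 2170.

2170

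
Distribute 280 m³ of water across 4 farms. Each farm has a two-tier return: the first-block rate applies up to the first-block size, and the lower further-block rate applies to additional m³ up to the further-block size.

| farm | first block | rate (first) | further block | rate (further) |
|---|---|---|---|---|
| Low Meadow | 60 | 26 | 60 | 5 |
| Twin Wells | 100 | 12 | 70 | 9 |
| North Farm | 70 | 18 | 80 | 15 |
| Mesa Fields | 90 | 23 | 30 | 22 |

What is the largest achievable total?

6000

Rank every tier by rate: Low Meadow/tier1 26 > Mesa Fields/tier1 23 > Mesa Fields/tier2 22 > North Farm/tier1 18 > North Farm/tier2 15 > Twin Wells/tier1 12 > Twin Wells/tier2 9 > Low Meadow/tier2 5.
Low Meadow/tier1 (26): +60 ; 220 left.
Mesa Fields tier1 at 23: fill all 90 ; 130 left.
Mesa Fields/tier2 (22): +30 ; 100 left.
North Farm/tier1 (18): +70 ; 30 left.
North Farm/tier2: +30 of 80 at 15; pool empty.
Total = 26×60 + 23×90 + 22×30 + 18×70 + 15×30 = 6000.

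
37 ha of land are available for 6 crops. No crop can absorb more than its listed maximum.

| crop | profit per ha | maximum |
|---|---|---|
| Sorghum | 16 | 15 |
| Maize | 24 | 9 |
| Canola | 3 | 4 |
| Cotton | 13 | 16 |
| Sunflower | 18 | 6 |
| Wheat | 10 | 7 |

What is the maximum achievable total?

Order the crops by profit per ha: Maize 24 > Sunflower 18 > Sorghum 16 > Cotton 13 > Wheat 10 > Canola 3.
Give Maize 9 to hit its cap of 9 → 28 left.
Give Sunflower 6 to hit its cap of 6 → 22 left.
Sorghum takes 15 to reach its cap of 15 → 7 left.
Only 7 left; Cotton takes them to reach 7.
Total = 16×15 + 24×9 + 13×7 + 18×6 = 655.

655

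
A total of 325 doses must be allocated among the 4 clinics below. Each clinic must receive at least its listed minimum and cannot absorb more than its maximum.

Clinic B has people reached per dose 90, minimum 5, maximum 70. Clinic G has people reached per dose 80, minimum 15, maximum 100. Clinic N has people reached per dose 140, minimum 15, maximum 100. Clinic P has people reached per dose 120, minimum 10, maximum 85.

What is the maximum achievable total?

Meeting every minimum uses 5+15+15+10 = 45 doses, leaving 280.
Rank by people reached per dose: Clinic N 140 > Clinic P 120 > Clinic B 90 > Clinic G 80.
Clinic N takes 85 more to reach its cap of 100 ; 195 left.
Clinic P: +75 to 85 (cap) ; 120 left.
Clinic B takes 65 more to reach its cap of 70 ; 55 left.
Only 55 left; Clinic G takes them to reach 70.
Total = 90×70 + 80×70 + 140×100 + 120×85 = 36100.

36100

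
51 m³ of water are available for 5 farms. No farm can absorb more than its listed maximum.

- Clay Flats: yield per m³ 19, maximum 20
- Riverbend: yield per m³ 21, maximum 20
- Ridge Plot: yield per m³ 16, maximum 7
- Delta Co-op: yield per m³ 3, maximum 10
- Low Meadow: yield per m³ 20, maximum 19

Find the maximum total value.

Order the farms by yield per m³: Riverbend 21 > Low Meadow 20 > Clay Flats 19 > Ridge Plot 16 > Delta Co-op 3.
Riverbend takes 20 to reach its cap of 20 — 31 left.
Low Meadow: +19 to 19 (cap) — 12 left.
Clay Flats has room for 20 but only 12 remain, so it gets 12.
Total = 19×12 + 21×20 + 20×19 = 1028.

1028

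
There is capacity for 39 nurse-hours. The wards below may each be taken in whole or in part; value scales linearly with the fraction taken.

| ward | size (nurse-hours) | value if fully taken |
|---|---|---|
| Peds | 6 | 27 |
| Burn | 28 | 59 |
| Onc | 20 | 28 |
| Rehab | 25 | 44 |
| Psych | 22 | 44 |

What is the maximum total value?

96

Rank by value-to-size ratio: Peds 27/6≈4.5, Burn 59/28≈2.11, Psych 44/22≈2, Rehab 44/25≈1.76, Onc 28/20≈1.4.
Take all of Peds (6 nurse-hours, value 27) — 33 nurse-hours left.
Burn: take in full, 28 nurse-hours for value 59 — 5 left.
5 nurse-hours left: a 5/22 share of Psych gives 44×5/22 = 10.
Total value = 96.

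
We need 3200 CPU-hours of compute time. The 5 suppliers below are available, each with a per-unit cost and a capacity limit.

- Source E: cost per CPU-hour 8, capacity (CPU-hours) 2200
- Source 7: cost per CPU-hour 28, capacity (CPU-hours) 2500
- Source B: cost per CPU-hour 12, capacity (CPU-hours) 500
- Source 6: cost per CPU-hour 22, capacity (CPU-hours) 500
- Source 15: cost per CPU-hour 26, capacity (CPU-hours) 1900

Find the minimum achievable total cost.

Fill from the cheapest supplier first.
Take 2200 from Source E at 8 — need 1000 more.
Source B at 12: take all 500 CPU-hours — 500 still needed.
Source 6 at 22: take all 500 CPU-hours — 0 still needed.
Source 15, Source 7: unused.
Cost = 2200×8 + 500×12 + 500×22 = 34600.

34600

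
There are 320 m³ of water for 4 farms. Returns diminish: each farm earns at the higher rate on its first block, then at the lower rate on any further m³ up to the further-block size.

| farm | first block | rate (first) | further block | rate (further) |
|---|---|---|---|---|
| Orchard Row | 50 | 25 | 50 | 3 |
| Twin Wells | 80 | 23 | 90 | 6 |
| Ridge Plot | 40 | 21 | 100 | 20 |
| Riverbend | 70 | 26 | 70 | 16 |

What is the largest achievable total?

7350

Rank every tier by rate: Riverbend/T1 26 > Orchard Row/T1 25 > Twin Wells/T1 23 > Ridge Plot/T1 21 > Ridge Plot/T2 20 > Riverbend/T2 16 > Twin Wells/T2 6 > Orchard Row/T2 3.
Riverbend/T1 (26): +70 — 250 left.
Fill Orchard Row T1 block (50 at 25) — 200 left.
Twin Wells T1 at 23: fill all 80 — 120 left.
Ridge Plot/T1 (21): +40 — 80 left.
Ridge Plot/T2: +80 of 100 at 20; pool empty.
Total = 26×70 + 25×50 + 23×80 + 21×40 + 20×80 = 7350.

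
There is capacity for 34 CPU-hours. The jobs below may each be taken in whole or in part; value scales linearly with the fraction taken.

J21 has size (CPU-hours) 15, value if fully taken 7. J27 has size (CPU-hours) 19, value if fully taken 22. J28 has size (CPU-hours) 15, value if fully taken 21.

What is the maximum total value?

43

Rank by value-to-size ratio: J28 21/15≈1.4, J27 22/19≈1.16, J21 7/15≈0.467.
Take all of J28 (15 CPU-hours, value 21) → 19 CPU-hours left.
All 19 CPU-hours of J27 fit (value 22) → 0 remain.
Total value = 43.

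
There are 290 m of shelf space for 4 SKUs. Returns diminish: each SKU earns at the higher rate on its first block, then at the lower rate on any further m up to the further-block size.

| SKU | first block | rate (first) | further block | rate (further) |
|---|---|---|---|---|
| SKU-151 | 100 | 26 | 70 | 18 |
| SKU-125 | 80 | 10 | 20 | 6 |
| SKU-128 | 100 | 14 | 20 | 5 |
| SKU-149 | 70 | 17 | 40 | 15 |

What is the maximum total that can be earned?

5790

Order all 8 blocks by rate: SKU-151/first 26 > SKU-151/second 18 > SKU-149/first 17 > SKU-149/second 15 > SKU-128/first 14 > SKU-125/first 10 > SKU-125/second 6 > SKU-128/second 5.
SKU-151/first (26): +100 — 190 left.
Fill SKU-151 second block (70 at 18) — 120 left.
Fill SKU-149 first block (70 at 17) — 50 left.
SKU-149 second at 15: fill all 40 — 10 left.
10 remain; put them into SKU-128 first at 14.
Total = 26×100 + 18×70 + 17×70 + 15×40 + 14×10 = 5790.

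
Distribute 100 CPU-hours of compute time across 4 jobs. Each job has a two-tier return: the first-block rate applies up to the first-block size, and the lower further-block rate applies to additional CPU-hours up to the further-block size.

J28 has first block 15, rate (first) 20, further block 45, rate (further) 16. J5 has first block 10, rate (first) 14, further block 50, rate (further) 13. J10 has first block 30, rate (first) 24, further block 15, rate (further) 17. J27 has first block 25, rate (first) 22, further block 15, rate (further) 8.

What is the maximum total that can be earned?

2065

Treat each block as its own option and order by rate: J10/tier1 24 > J27/tier1 22 > J28/tier1 20 > J10/tier2 17 > J28/tier2 16 > J5/tier1 14 > J5/tier2 13 > J27/tier2 8.
J10/tier1 (24): +30 — 70 left.
J27 tier1 at 22: fill all 25 — 45 left.
J28 tier1 at 20: fill all 15 — 30 left.
J10 tier2 at 17: fill all 15 — 15 left.
J28 tier2 at 16: only 15 left, fill 15.
Total = 24×30 + 22×25 + 20×15 + 17×15 + 16×15 = 2065.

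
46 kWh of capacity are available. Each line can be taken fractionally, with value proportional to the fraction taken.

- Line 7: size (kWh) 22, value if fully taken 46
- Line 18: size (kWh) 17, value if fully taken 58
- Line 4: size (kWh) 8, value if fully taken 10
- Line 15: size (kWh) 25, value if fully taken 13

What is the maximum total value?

112.75

Best value per unit of size first: Line 18 58/17≈3.41, Line 7 46/22≈2.09, Line 4 10/8≈1.25, Line 15 13/25≈0.52.
Take all of Line 18 (17 kWh, value 58) → 29 kWh left.
Take all of Line 7 (22 kWh, value 46) → 7 kWh left.
Fill the last 7 kWh with part of Line 4: 7/8 of it earns 8.75.
Total value = 112.75.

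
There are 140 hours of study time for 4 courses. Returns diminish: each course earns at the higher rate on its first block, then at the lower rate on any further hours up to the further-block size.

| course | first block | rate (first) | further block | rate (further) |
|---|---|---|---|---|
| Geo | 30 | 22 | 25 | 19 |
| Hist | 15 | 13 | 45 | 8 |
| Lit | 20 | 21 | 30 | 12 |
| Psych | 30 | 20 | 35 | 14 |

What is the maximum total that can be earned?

Treat each block as its own option and order by rate: Geo/T1 22 > Lit/T1 21 > Psych/T1 20 > Geo/T2 19 > Psych/T2 14 > Hist/T1 13 > Lit/T2 12 > Hist/T2 8.
Geo T1 at 22: fill all 30 ; 110 left.
Lit/T1 (21): +20 ; 90 left.
Fill Psych T1 block (30 at 20) ; 60 left.
Fill Geo T2 block (25 at 19) ; 35 left.
Fill Psych T2 block (35 at 14) ; 0 left.
Total = 22×30 + 21×20 + 20×30 + 19×25 + 14×35 = 2645.

2645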